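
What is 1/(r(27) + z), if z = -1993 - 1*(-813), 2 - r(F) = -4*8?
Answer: -1/1146 ≈ -0.00087260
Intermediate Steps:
r(F) = 34 (r(F) = 2 - (-4)*8 = 2 - 1*(-32) = 2 + 32 = 34)
z = -1180 (z = -1993 + 813 = -1180)
1/(r(27) + z) = 1/(34 - 1180) = 1/(-1146) = -1/1146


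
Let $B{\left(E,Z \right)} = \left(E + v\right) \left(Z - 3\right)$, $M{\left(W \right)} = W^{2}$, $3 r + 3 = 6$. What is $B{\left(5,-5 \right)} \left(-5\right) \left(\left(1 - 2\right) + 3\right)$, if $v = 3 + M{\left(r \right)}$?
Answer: $720$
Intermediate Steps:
$r = 1$ ($r = -1 + \frac{1}{3} \cdot 6 = -1 + 2 = 1$)
$v = 4$ ($v = 3 + 1^{2} = 3 + 1 = 4$)
$B{\left(E,Z \right)} = \left(-3 + Z\right) \left(4 + E\right)$ ($B{\left(E,Z \right)} = \left(E + 4\right) \left(Z - 3\right) = \left(4 + E\right) \left(-3 + Z\right) = \left(-3 + Z\right) \left(4 + E\right)$)
$B{\left(5,-5 \right)} \left(-5\right) \left(\left(1 - 2\right) + 3\right) = \left(-12 - 15 + 4 \left(-5\right) + 5 \left(-5\right)\right) \left(-5\right) \left(\left(1 - 2\right) + 3\right) = \left(-12 - 15 - 20 - 25\right) \left(-5\right) \left(-1 + 3\right) = \left(-72\right) \left(-5\right) 2 = 360 \cdot 2 = 720$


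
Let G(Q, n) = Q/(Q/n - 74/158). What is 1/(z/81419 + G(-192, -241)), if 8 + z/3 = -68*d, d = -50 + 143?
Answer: -508950169/297744921468 ≈ -0.0017093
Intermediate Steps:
d = 93
z = -18996 (z = -24 + 3*(-68*93) = -24 + 3*(-6324) = -24 - 18972 = -18996)
G(Q, n) = Q/(-37/79 + Q/n) (G(Q, n) = Q/(Q/n - 74*1/158) = Q/(Q/n - 37/79) = Q/(-37/79 + Q/n))
1/(z/81419 + G(-192, -241)) = 1/(-18996/81419 + 79*(-192)*(-241)/(-37*(-241) + 79*(-192))) = 1/(-18996*1/81419 + 79*(-192)*(-241)/(8917 - 15168)) = 1/(-18996/81419 + 79*(-192)*(-241)/(-6251)) = 1/(-18996/81419 + 79*(-192)*(-241)*(-1/6251)) = 1/(-18996/81419 - 3655488/6251) = 1/(-297744921468/508950169) = -508950169/297744921468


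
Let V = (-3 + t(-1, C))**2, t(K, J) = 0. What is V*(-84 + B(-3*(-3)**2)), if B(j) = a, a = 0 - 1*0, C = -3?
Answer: -756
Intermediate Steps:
a = 0 (a = 0 + 0 = 0)
B(j) = 0
V = 9 (V = (-3 + 0)**2 = (-3)**2 = 9)
V*(-84 + B(-3*(-3)**2)) = 9*(-84 + 0) = 9*(-84) = -756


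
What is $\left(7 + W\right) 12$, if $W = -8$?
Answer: $-12$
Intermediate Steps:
$\left(7 + W\right) 12 = \left(7 - 8\right) 12 = \left(-1\right) 12 = -12$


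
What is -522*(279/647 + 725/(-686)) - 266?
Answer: 13443755/221921 ≈ 60.579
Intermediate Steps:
-522*(279/647 + 725/(-686)) - 266 = -522*(279*(1/647) + 725*(-1/686)) - 266 = -522*(279/647 - 725/686) - 266 = -522*(-277681/443842) - 266 = 72474741/221921 - 266 = 13443755/221921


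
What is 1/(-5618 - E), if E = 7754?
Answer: -1/13372 ≈ -7.4783e-5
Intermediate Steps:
1/(-5618 - E) = 1/(-5618 - 1*7754) = 1/(-5618 - 7754) = 1/(-13372) = -1/13372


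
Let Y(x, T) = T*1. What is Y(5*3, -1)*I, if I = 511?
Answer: -511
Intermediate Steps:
Y(x, T) = T
Y(5*3, -1)*I = -1*511 = -511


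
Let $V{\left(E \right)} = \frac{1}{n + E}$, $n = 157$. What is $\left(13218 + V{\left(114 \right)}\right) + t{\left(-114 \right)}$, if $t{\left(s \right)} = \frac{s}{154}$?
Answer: $\frac{275804636}{20867} \approx 13217.0$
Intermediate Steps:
$V{\left(E \right)} = \frac{1}{157 + E}$
$t{\left(s \right)} = \frac{s}{154}$ ($t{\left(s \right)} = s \frac{1}{154} = \frac{s}{154}$)
$\left(13218 + V{\left(114 \right)}\right) + t{\left(-114 \right)} = \left(13218 + \frac{1}{157 + 114}\right) + \frac{1}{154} \left(-114\right) = \left(13218 + \frac{1}{271}\right) - \frac{57}{77} = \frac{3582079}{271} - \frac{57}{77} = \frac{275804636}{20867}$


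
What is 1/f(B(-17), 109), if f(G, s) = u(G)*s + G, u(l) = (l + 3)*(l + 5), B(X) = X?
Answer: 1/18295 ≈ 5.4660e-5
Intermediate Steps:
u(l) = (3 + l)*(5 + l)
f(G, s) = G + s*(15 + G² + 8*G) (f(G, s) = (15 + G² + 8*G)*s + G = s*(15 + G² + 8*G) + G = G + s*(15 + G² + 8*G))
1/f(B(-17), 109) = 1/(-17 + 109*(15 + (-17)² + 8*(-17))) = 1/(-17 + 109*(15 + 289 - 136)) = 1/(-17 + 109*168) = 1/(-17 + 18312) = 1/18295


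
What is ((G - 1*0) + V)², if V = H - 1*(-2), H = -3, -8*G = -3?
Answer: 25/64 ≈ 0.39063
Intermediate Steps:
G = 3/8 (G = -⅛*(-3) = 3/8 ≈ 0.37500)
V = -1 (V = -3 - 1*(-2) = -3 + 2 = -1)
((G - 1*0) + V)² = ((3/8 - 1*0) - 1)² = ((3/8 + 0) - 1)² = (3/8 - 1)² = (-5/8)² = 25/64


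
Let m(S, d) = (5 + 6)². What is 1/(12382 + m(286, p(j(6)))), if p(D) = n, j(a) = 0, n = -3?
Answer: 1/12503 ≈ 7.9981e-5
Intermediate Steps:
p(D) = -3
m(S, d) = 121 (m(S, d) = 11² = 121)
1/(12382 + m(286, p(j(6)))) = 1/(12382 + 121) = 1/12503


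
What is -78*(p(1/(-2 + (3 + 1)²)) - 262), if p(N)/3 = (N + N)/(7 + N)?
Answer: 224744/11 ≈ 20431.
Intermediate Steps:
p(N) = 6*N/(7 + N) (p(N) = 3*((N + N)/(7 + N)) = 3*((2*N)/(7 + N)) = 3*(2*N/(7 + N)) = 6*N/(7 + N))
-78*(p(1/(-2 + (3 + 1)²)) - 262) = -78*(6/((-2 + (3 + 1)²)*(7 + 1/(-2 + (3 + 1)²))) - 262) = -78*(6/((-2 + 4²)*(7 + 1/(-2 + 4²))) - 262) = -78*(6/((-2 + 16)*(7 + 1/(-2 + 16))) - 262) = -78*(6/(14*(7 + 1/14)) - 262) = -78*(6*(1/14)/(7 + 1/14) - 262) = -78*(6*(1/14)/(99/14) - 262) = -78*(6*(1/14)*(14/99) - 262) = -78*(2/33 - 262) = -78*(-8644/33) = 224744/11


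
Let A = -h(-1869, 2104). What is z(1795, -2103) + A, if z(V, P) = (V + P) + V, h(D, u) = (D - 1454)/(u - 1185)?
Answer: 1369876/919 ≈ 1490.6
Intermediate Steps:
h(D, u) = (-1454 + D)/(-1185 + u)
z(V, P) = P + 2*V (z(V, P) = (P + V) + V = P + 2*V)
A = 3323/919 (A = -(-1454 - 1869)/(-1185 + 2104) = -(-3323)/919 = -1*(-3323/919) = 3323/919 ≈ 3.6159)
z(1795, -2103) + A = (-2103 + 2*1795) + 3323/919 = (-2103 + 3590) + 3323/919 = 1487 + 3323/919 = 1369876/919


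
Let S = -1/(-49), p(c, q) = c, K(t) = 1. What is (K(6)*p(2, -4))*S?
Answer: 2/49 ≈ 0.040816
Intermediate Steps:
S = 1/49 (S = -1*(-1/49) = 1/49 ≈ 0.020408)
(K(6)*p(2, -4))*S = (1*2)*(1/49) = 2*(1/49) = 2/49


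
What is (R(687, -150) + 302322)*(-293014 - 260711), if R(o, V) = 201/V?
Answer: -334805014917/2 ≈ -1.6740e+11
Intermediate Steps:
(R(687, -150) + 302322)*(-293014 - 260711) = (201/(-150) + 302322)*(-293014 - 260711) = (201*(-1/150) + 302322)*(-553725) = (-67/50 + 302322)*(-553725) = (15116033/50)*(-553725) = -334805014917/2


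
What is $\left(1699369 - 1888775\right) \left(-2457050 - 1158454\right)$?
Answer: $684798150624$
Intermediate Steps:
$\left(1699369 - 1888775\right) \left(-2457050 - 1158454\right) = \left(-189406\right) \left(-3615504\right) = 684798150624$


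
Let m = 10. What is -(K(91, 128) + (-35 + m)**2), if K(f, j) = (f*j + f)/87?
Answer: -22038/29 ≈ -759.93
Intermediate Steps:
K(f, j) = f/87 + f*j/87 (K(f, j) = (f + f*j)*(1/87) = f/87 + f*j/87)
-(K(91, 128) + (-35 + m)**2) = -((1/87)*91*(1 + 128) + (-35 + 10)**2) = -((1/87)*91*129 + (-25)**2) = -(3913/29 + 625) = -1*22038/29 = -22038/29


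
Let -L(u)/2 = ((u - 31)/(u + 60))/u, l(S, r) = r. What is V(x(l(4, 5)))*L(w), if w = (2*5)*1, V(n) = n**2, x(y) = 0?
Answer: 0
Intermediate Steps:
w = 10 (w = 10*1 = 10)
L(u) = -2*(-31 + u)/(u*(60 + u)) (L(u) = -2*(u - 31)/(u + 60)/u = -2*(-31 + u)/(60 + u)/u = -2*(-31 + u)/(u*(60 + u)))
V(x(l(4, 5)))*L(w) = 0**2*(2*(31 - 1*10)/(10*(60 + 10))) = 0*(2*(1/10)*(31 - 10)/70) = 0*(2*(1/10)*(1/70)*21) = 0*(3/50) = 0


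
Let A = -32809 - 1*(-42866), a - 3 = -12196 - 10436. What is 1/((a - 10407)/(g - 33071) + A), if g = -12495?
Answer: 22783/229145149 ≈ 9.9426e-5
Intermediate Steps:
a = -22629 (a = 3 + (-12196 - 10436) = 3 - 22632 = -22629)
A = 10057 (A = -32809 + 42866 = 10057)
1/((a - 10407)/(g - 33071) + A) = 1/((-22629 - 10407)/(-12495 - 33071) + 10057) = 1/(-33036/(-45566) + 10057) = 1/(-33036*(-1/45566) + 10057) = 1/(16518/22783 + 10057) = 1/(229145149/22783) = 22783/229145149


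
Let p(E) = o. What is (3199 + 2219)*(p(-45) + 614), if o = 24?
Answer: 3456684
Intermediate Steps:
p(E) = 24
(3199 + 2219)*(p(-45) + 614) = (3199 + 2219)*(24 + 614) = 5418*638 = 3456684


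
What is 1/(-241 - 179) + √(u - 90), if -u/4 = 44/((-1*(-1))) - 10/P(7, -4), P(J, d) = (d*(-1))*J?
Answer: -1/420 + 2*I*√3241/7 ≈ -0.002381 + 16.266*I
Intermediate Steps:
P(J, d) = -J*d (P(J, d) = (-d)*J = -J*d)
u = -1222/7 (u = -4*(44/((-1*(-1))) - 10/((-1*7*(-4)))) = -4*(44/1 - 10/28) = -4*(44*1 - 10*1/28) = -4*(44 - 5/14) = -4*611/14 = -1222/7 ≈ -174.57)
1/(-241 - 179) + √(u - 90) = 1/(-241 - 179) + √(-1222/7 - 90) = 1/(-420) + √(-1852/7) = -1/420 + 2*I*√3241/7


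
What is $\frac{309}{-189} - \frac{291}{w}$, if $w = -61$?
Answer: $\frac{12050}{3843} \approx 3.1356$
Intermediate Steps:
$\frac{309}{-189} - \frac{291}{w} = \frac{309}{-189} - \frac{291}{-61} = 309 \left(- \frac{1}{189}\right) - - \frac{291}{61} = - \frac{103}{63} + \frac{291}{61} = \frac{12050}{3843}$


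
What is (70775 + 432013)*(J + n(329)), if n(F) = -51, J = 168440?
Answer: 84663968532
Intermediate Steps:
(70775 + 432013)*(J + n(329)) = (70775 + 432013)*(168440 - 51) = 502788*168389 = 84663968532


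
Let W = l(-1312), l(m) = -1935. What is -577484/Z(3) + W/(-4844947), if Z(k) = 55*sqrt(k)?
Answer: 1935/4844947 - 577484*sqrt(3)/165 ≈ -6062.0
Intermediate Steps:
W = -1935
-577484/Z(3) + W/(-4844947) = -577484*sqrt(3)/165 - 1935/(-4844947) = -577484*sqrt(3)/165 - 1935*(-1/4844947) = -577484*sqrt(3)/165 + 1935/4844947 = 1935/4844947 - 577484*sqrt(3)/165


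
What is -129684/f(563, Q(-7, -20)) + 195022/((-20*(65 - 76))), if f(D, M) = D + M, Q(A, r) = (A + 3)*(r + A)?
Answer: 4651331/6710 ≈ 693.19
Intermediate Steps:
Q(A, r) = (3 + A)*(A + r)
-129684/f(563, Q(-7, -20)) + 195022/((-20*(65 - 76))) = -129684/(563 + ((-7)² + 3*(-7) + 3*(-20) - 7*(-20))) + 195022/((-20*(65 - 76))) = -129684/(563 + (49 - 21 - 60 + 140)) + 195022/((-20*(-11))) = -129684/(563 + 108) + 195022/220 = -129684/671 + 195022*(1/220) = -129684*1/671 + 97511/110 = -129684/671 + 97511/110 = 4651331/6710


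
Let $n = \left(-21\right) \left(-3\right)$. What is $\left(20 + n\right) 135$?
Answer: $11205$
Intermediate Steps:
$n = 63$
$\left(20 + n\right) 135 = \left(20 + 63\right) 135 = 83 \cdot 135 = 11205$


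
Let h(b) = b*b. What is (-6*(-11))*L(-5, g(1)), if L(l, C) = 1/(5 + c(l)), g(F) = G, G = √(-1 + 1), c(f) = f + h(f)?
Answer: 66/25 ≈ 2.6400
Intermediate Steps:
h(b) = b²
c(f) = f + f²
G = 0 (G = √0 = 0)
g(F) = 0
L(l, C) = 1/(5 + l*(1 + l))
(-6*(-11))*L(-5, g(1)) = (-6*(-11))/(5 - 5 + (-5)²) = 66/(5 - 5 + 25) = 66/25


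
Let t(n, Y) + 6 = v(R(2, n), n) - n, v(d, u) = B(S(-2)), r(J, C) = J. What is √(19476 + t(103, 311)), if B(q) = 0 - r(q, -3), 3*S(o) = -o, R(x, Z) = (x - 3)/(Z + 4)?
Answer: √174297/3 ≈ 139.16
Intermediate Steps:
R(x, Z) = (-3 + x)/(4 + Z)
S(o) = -o/3 (S(o) = (-o)/3 = -o/3)
B(q) = -q (B(q) = 0 - q = -q)
v(d, u) = -⅔ (v(d, u) = -(-1)*(-2)/3 = -1*⅔ = -⅔)
t(n, Y) = -20/3 - n (t(n, Y) = -6 + (-⅔ - n) = -20/3 - n)
√(19476 + t(103, 311)) = √(19476 + (-20/3 - 1*103)) = √(19476 + (-20/3 - 103)) = √(19476 - 329/3) = √(58099/3) = √174297/3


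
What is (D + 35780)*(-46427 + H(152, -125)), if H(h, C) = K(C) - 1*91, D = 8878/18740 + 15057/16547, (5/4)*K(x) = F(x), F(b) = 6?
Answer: -645107686510157709/387613475 ≈ -1.6643e+9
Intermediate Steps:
K(x) = 24/5 (K(x) = (⅘)*6 = 24/5)
D = 214536223/155045390 (D = 8878*(1/18740) + 15057*(1/16547) = 4439/9370 + 15057/16547 = 214536223/155045390 ≈ 1.3837)
H(h, C) = -431/5 (H(h, C) = 24/5 - 1*91 = 24/5 - 91 = -431/5)
(D + 35780)*(-46427 + H(152, -125)) = (214536223/155045390 + 35780)*(-46427 - 431/5) = (5547738590423/155045390)*(-232566/5) = -645107686510157709/387613475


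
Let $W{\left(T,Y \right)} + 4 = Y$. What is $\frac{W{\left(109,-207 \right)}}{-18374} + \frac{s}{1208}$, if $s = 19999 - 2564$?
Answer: $\frac{160302789}{11097896} \approx 14.444$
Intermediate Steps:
$W{\left(T,Y \right)} = -4 + Y$
$s = 17435$
$\frac{W{\left(109,-207 \right)}}{-18374} + \frac{s}{1208} = \frac{-4 - 207}{-18374} + \frac{17435}{1208} = \left(-211\right) \left(- \frac{1}{18374}\right) + 17435 \cdot \frac{1}{1208} = \frac{211}{18374} + \frac{17435}{1208} = \frac{160302789}{11097896}$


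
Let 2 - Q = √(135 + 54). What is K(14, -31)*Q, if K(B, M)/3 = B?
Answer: 84 - 126*√21 ≈ -493.40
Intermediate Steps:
K(B, M) = 3*B
Q = 2 - 3*√21 (Q = 2 - √(135 + 54) = 2 - √189 = 2 - 3*√21 ≈ -11.748)
K(14, -31)*Q = (3*14)*(2 - 3*√21) = 42*(2 - 3*√21) = 84 - 126*√21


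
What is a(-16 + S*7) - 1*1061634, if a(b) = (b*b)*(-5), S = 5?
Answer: -1063439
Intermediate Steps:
a(b) = -5*b**2 (a(b) = b**2*(-5) = -5*b**2)
a(-16 + S*7) - 1*1061634 = -5*(-16 + 5*7)**2 - 1*1061634 = -5*(-16 + 35)**2 - 1061634 = -5*19**2 - 1061634 = -5*361 - 1061634 = -1805 - 1061634 = -1063439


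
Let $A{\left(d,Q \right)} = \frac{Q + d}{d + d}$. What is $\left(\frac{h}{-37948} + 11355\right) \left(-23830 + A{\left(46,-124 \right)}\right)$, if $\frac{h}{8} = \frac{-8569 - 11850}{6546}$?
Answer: $- \frac{193254403725960128}{714171873} \approx -2.706 \cdot 10^{8}$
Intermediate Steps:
$A{\left(d,Q \right)} = \frac{Q + d}{2 d}$
$h = - \frac{81676}{3273}$ ($h = 8 \frac{-8569 - 11850}{6546} = 8 \left(\left(-20419\right) \frac{1}{6546}\right) = 8 \left(- \frac{20419}{6546}\right) = - \frac{81676}{3273} \approx -24.954$)
$\left(\frac{h}{-37948} + 11355\right) \left(-23830 + A{\left(46,-124 \right)}\right) = \left(- \frac{81676}{3273 \left(-37948\right)} + 11355\right) \left(-23830 + \frac{-124 + 46}{2 \cdot 46}\right) = \left(\left(- \frac{81676}{3273}\right) \left(- \frac{1}{37948}\right) + 11355\right) \left(-23830 + \frac{1}{2} \cdot \frac{1}{46} \left(-78\right)\right) = \left(\frac{20419}{31050951} + 11355\right) \left(-23830 - \frac{39}{46}\right) = \frac{352583569024}{31050951} \left(- \frac{1096219}{46}\right) = - \frac{193254403725960128}{714171873}$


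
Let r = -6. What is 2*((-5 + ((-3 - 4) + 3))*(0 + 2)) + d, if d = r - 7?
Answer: -49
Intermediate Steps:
d = -13 (d = -6 - 7 = -13)
2*((-5 + ((-3 - 4) + 3))*(0 + 2)) + d = 2*((-5 + ((-3 - 4) + 3))*(0 + 2)) - 13 = 2*((-5 + (-7 + 3))*2) - 13 = 2*((-5 - 4)*2) - 13 = 2*(-9*2) - 13 = 2*(-18) - 13 = -36 - 13 = -49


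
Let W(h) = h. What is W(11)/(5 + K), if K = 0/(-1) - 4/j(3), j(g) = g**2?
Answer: 99/41 ≈ 2.4146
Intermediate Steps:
K = -4/9 (K = 0/(-1) - 4/(3**2) = 0*(-1) - 4/9 = 0 - 4*1/9 = 0 - 4/9 = -4/9 ≈ -0.44444)
W(11)/(5 + K) = 11/(5 - 4/9) = 11/(41/9) = (9/41)*11 = 99/41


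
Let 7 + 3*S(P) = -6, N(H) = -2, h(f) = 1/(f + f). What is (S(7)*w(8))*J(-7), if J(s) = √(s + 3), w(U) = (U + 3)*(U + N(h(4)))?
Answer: -572*I ≈ -572.0*I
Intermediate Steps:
h(f) = 1/(2*f)
S(P) = -13/3 (S(P) = -7/3 + (⅓)*(-6) = -7/3 - 2 = -13/3)
w(U) = (-2 + U)*(3 + U) (w(U) = (U + 3)*(U - 2) = (3 + U)*(-2 + U) = (-2 + U)*(3 + U))
J(s) = √(3 + s)
(S(7)*w(8))*J(-7) = (-13*(-6 + 8 + 8²)/3)*√(3 - 7) = (-13*(-6 + 8 + 64)/3)*√(-4) = (-13/3*66)*(2*I) = -572*I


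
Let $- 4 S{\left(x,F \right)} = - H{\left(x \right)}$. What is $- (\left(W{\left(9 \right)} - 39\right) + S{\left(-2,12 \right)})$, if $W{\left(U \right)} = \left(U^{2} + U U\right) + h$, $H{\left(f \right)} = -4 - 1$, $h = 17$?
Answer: $- \frac{555}{4} \approx -138.75$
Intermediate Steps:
$H{\left(f \right)} = -5$
$W{\left(U \right)} = 17 + 2 U^{2}$ ($W{\left(U \right)} = \left(U^{2} + U U\right) + 17 = \left(U^{2} + U^{2}\right) + 17 = 2 U^{2} + 17 = 17 + 2 U^{2}$)
$S{\left(x,F \right)} = - \frac{5}{4}$ ($S{\left(x,F \right)} = - \frac{\left(-1\right) \left(-5\right)}{4} = \left(- \frac{1}{4}\right) 5 = - \frac{5}{4}$)
$- (\left(W{\left(9 \right)} - 39\right) + S{\left(-2,12 \right)}) = - (\left(\left(17 + 2 \cdot 9^{2}\right) - 39\right) - \frac{5}{4}) = - (\left(\left(17 + 2 \cdot 81\right) - 39\right) - \frac{5}{4}) = - (\left(\left(17 + 162\right) - 39\right) - \frac{5}{4}) = - (\left(179 - 39\right) - \frac{5}{4}) = - (140 - \frac{5}{4}) = \left(-1\right) \frac{555}{4} = - \frac{555}{4}$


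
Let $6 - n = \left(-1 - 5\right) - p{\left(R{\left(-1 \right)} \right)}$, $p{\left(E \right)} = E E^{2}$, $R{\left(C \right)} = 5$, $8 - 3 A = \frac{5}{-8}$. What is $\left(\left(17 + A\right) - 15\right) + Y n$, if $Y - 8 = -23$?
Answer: $- \frac{16401}{8} \approx -2050.1$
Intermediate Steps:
$A = \frac{23}{8}$ ($A = \frac{8}{3} - \frac{5 \frac{1}{-8}}{3} = \frac{8}{3} - \frac{5 \left(- \frac{1}{8}\right)}{3} = \frac{8}{3} - - \frac{5}{24} = \frac{8}{3} + \frac{5}{24} = \frac{23}{8} \approx 2.875$)
$Y = -15$ ($Y = 8 - 23 = -15$)
$p{\left(E \right)} = E^{3}$
$n = 137$ ($n = 6 - \left(\left(-1 - 5\right) - 5^{3}\right) = 6 - \left(\left(-1 - 5\right) - 125\right) = 6 - \left(-6 - 125\right) = 6 - -131 = 6 + 131 = 137$)
$\left(\left(17 + A\right) - 15\right) + Y n = \left(\left(17 + \frac{23}{8}\right) - 15\right) - 2055 = \left(\frac{159}{8} - 15\right) - 2055 = \frac{39}{8} - 2055 = - \frac{16401}{8}$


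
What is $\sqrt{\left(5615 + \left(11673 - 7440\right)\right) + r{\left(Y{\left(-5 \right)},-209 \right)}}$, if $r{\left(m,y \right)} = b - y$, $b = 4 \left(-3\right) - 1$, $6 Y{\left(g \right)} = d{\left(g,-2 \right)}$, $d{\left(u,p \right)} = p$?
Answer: $18 \sqrt{31} \approx 100.22$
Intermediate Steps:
$Y{\left(g \right)} = - \frac{1}{3}$ ($Y{\left(g \right)} = \frac{1}{6} \left(-2\right) = - \frac{1}{3}$)
$b = -13$ ($b = -12 - 1 = -13$)
$r{\left(m,y \right)} = -13 - y$
$\sqrt{\left(5615 + \left(11673 - 7440\right)\right) + r{\left(Y{\left(-5 \right)},-209 \right)}} = \sqrt{\left(5615 + \left(11673 - 7440\right)\right) - -196} = \sqrt{\left(5615 + 4233\right) + \left(-13 + 209\right)} = \sqrt{9848 + 196} = \sqrt{10044} = 18 \sqrt{31}$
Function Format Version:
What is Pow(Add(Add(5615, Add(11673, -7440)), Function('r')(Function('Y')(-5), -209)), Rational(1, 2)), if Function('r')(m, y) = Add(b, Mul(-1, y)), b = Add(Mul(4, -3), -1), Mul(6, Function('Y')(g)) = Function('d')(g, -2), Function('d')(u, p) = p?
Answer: Mul(18, Pow(31, Rational(1, 2))) ≈ 100.22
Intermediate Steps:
Function('Y')(g) = Rational(-1, 3) (Function('Y')(g) = Mul(Rational(1, 6), -2) = Rational(-1, 3))
b = -13 (b = Add(-12, -1) = -13)
Function('r')(m, y) = Add(-13, Mul(-1, y))
Pow(Add(Add(5615, Add(11673, -7440)), Function('r')(Function('Y')(-5), -209)), Rational(1, 2)) = Pow(Add(Add(5615, Add(11673, -7440)), Add(-13, Mul(-1, -209))), Rational(1, 2)) = Pow(Add(Add(5615, 4233), Add(-13, 209)), Rational(1, 2)) = Pow(Add(9848, 196), Rational(1, 2)) = Pow(10044, Rational(1, 2)) = Mul(18, Pow(31, Rational(1, 2)))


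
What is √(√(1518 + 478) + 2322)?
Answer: √(2322 + 2*√499) ≈ 48.648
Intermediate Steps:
√(√(1518 + 478) + 2322) = √(√1996 + 2322) = √(2*√499 + 2322) = √(2322 + 2*√499)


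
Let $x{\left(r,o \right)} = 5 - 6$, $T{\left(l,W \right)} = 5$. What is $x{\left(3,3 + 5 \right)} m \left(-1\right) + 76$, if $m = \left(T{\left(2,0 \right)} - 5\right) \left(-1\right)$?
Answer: $76$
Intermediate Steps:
$m = 0$ ($m = \left(5 - 5\right) \left(-1\right) = 0 \left(-1\right) = 0$)
$x{\left(r,o \right)} = -1$ ($x{\left(r,o \right)} = 5 - 6 = -1$)
$x{\left(3,3 + 5 \right)} m \left(-1\right) + 76 = - 0 \left(-1\right) + 76 = \left(-1\right) 0 + 76 = 0 + 76 = 76$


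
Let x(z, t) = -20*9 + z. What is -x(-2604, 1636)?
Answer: 2784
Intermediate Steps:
x(z, t) = -180 + z
-x(-2604, 1636) = -(-180 - 2604) = -1*(-2784) = 2784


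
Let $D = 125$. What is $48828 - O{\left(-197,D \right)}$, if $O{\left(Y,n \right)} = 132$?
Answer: $48696$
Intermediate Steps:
$48828 - O{\left(-197,D \right)} = 48828 - 132 = 48696$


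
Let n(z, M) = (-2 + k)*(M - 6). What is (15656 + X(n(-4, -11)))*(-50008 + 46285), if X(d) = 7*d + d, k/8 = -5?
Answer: -79553064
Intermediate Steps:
k = -40 (k = 8*(-5) = -40)
n(z, M) = 252 - 42*M (n(z, M) = (-2 - 40)*(M - 6) = -42*(-6 + M) = 252 - 42*M)
X(d) = 8*d
(15656 + X(n(-4, -11)))*(-50008 + 46285) = (15656 + 8*(252 - 42*(-11)))*(-50008 + 46285) = (15656 + 8*(252 + 462))*(-3723) = (15656 + 8*714)*(-3723) = (15656 + 5712)*(-3723) = 21368*(-3723) = -79553064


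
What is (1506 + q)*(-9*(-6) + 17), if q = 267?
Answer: 125883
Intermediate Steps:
(1506 + q)*(-9*(-6) + 17) = (1506 + 267)*(-9*(-6) + 17) = 1773*(54 + 17) = 1773*71 = 125883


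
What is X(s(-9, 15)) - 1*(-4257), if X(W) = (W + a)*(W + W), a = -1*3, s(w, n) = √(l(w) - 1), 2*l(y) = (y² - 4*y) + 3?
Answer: 4375 - 6*√59 ≈ 4328.9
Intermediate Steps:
l(y) = 3/2 + y²/2 - 2*y (l(y) = ((y² - 4*y) + 3)/2 = (3 + y² - 4*y)/2 = 3/2 + y²/2 - 2*y)
s(w, n) = √(½ + w²/2 - 2*w) (s(w, n) = √((3/2 + w²/2 - 2*w) - 1) = √(½ + w²/2 - 2*w))
a = -3
X(W) = 2*W*(-3 + W) (X(W) = (W - 3)*(W + W) = (-3 + W)*(2*W) = 2*W*(-3 + W))
X(s(-9, 15)) - 1*(-4257) = 2*(√(2 - 8*(-9) + 2*(-9)²)/2)*(-3 + √(2 - 8*(-9) + 2*(-9)²)/2) - 1*(-4257) = 2*(√(2 + 72 + 2*81)/2)*(-3 + √(2 + 72 + 2*81)/2) + 4257 = 2*(√(2 + 72 + 162)/2)*(-3 + √(2 + 72 + 162)/2) + 4257 = 2*(√236/2)*(-3 + √236/2) + 4257 = 2*((2*√59)/2)*(-3 + (2*√59)/2) + 4257 = 2*√59*(-3 + √59) + 4257 = 4257 + 2*√59*(-3 + √59)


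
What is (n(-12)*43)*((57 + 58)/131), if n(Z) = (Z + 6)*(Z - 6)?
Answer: 534060/131 ≈ 4076.8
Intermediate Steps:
n(Z) = (-6 + Z)*(6 + Z) (n(Z) = (6 + Z)*(-6 + Z) = (-6 + Z)*(6 + Z))
(n(-12)*43)*((57 + 58)/131) = ((-36 + (-12)²)*43)*((57 + 58)/131) = ((-36 + 144)*43)*(115*(1/131)) = (108*43)*(115/131) = 4644*(115/131) = 534060/131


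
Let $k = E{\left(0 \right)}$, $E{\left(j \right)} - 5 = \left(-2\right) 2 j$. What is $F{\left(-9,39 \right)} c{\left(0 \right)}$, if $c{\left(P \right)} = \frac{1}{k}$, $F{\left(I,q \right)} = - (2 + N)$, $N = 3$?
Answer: $-1$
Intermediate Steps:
$E{\left(j \right)} = 5 - 4 j$ ($E{\left(j \right)} = 5 + \left(-2\right) 2 j = 5 - 4 j$)
$k = 5$ ($k = 5 - 0 = 5 + 0 = 5$)
$F{\left(I,q \right)} = -5$ ($F{\left(I,q \right)} = - (2 + 3) = \left(-1\right) 5 = -5$)
$c{\left(P \right)} = \frac{1}{5}$
$F{\left(-9,39 \right)} c{\left(0 \right)} = \left(-5\right) \frac{1}{5} = -1$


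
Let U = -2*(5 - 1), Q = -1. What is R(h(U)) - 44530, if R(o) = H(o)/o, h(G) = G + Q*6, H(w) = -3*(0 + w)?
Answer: -44533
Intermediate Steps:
H(w) = -3*w
U = -8 (U = -2*4 = -8)
h(G) = -6 + G (h(G) = G - 1*6 = G - 6 = -6 + G)
R(o) = -3 (R(o) = (-3*o)/o = -3)
R(h(U)) - 44530 = -3 - 44530 = -44533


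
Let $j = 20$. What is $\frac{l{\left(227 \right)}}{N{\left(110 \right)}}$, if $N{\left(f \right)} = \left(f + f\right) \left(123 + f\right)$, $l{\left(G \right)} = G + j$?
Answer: $\frac{247}{51260} \approx 0.0048186$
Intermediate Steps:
$l{\left(G \right)} = 20 + G$ ($l{\left(G \right)} = G + 20 = 20 + G$)
$N{\left(f \right)} = 2 f \left(123 + f\right)$
$\frac{l{\left(227 \right)}}{N{\left(110 \right)}} = \frac{20 + 227}{2 \cdot 110 \left(123 + 110\right)} = \frac{247}{2 \cdot 110 \cdot 233} = \frac{247}{51260}$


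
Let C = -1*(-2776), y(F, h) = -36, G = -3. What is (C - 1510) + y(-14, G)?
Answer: 1230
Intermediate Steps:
C = 2776
(C - 1510) + y(-14, G) = (2776 - 1510) - 36 = 1266 - 36 = 1230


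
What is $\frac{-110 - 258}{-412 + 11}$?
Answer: $\frac{368}{401} \approx 0.91771$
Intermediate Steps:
$\frac{-110 - 258}{-412 + 11} = - \frac{368}{-401} = \left(-368\right) \left(- \frac{1}{401}\right) = \frac{368}{401}$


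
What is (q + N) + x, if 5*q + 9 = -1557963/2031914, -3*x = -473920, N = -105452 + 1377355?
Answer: 43580726563963/30478710 ≈ 1.4299e+6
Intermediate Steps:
N = 1271903
x = 473920/3 (x = -⅓*(-473920) = 473920/3 ≈ 1.5797e+5)
q = -19845189/10159570 (q = -9/5 + (-1557963/2031914)/5 = -9/5 + (-1557963*1/2031914)/5 = -9/5 + (⅕)*(-1557963/2031914) = -9/5 - 1557963/10159570 = -19845189/10159570 ≈ -1.9534)
(q + N) + x = (-19845189/10159570 + 1271903) + 473920/3 = 12921967716521/10159570 + 473920/3 = 43580726563963/30478710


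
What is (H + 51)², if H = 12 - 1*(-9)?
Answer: 5184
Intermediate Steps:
H = 21 (H = 12 + 9 = 21)
(H + 51)² = (21 + 51)² = 72² = 5184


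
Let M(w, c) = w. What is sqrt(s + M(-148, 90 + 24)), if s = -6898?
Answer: I*sqrt(7046) ≈ 83.94*I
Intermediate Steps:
sqrt(s + M(-148, 90 + 24)) = sqrt(-6898 - 148) = sqrt(-7046) = I*sqrt(7046)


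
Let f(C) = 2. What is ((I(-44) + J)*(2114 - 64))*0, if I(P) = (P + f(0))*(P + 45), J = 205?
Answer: 0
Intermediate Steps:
I(P) = (2 + P)*(45 + P) (I(P) = (P + 2)*(P + 45) = (2 + P)*(45 + P))
((I(-44) + J)*(2114 - 64))*0 = (((90 + (-44)² + 47*(-44)) + 205)*(2114 - 64))*0 = (((90 + 1936 - 2068) + 205)*2050)*0 = ((-42 + 205)*2050)*0 = (163*2050)*0 = 334150*0 = 0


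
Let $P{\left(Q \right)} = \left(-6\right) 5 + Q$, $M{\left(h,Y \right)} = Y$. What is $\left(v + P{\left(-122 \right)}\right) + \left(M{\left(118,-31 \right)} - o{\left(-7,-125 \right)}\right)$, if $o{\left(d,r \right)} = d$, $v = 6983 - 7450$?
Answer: $-643$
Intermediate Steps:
$v = -467$ ($v = 6983 - 7450 = -467$)
$P{\left(Q \right)} = -30 + Q$
$\left(v + P{\left(-122 \right)}\right) + \left(M{\left(118,-31 \right)} - o{\left(-7,-125 \right)}\right) = \left(-467 - 152\right) - 24 = \left(-467 - 152\right) + \left(-31 + 7\right) = -619 - 24 = -643$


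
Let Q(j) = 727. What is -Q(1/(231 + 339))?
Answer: -727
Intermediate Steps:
-Q(1/(231 + 339)) = -1*727 = -727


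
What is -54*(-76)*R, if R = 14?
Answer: 57456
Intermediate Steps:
-54*(-76)*R = -54*(-76)*14 = -(-4104)*14 = -1*(-57456) = 57456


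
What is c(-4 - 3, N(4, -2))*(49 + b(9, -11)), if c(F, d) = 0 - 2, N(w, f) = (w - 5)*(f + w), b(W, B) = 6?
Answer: -110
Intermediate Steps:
N(w, f) = (-5 + w)*(f + w)
c(F, d) = -2
c(-4 - 3, N(4, -2))*(49 + b(9, -11)) = -2*(49 + 6) = -2*55 = -110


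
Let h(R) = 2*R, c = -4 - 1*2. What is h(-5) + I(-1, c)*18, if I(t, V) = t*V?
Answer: 98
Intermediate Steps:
c = -6 (c = -4 - 2 = -6)
I(t, V) = V*t
h(-5) + I(-1, c)*18 = 2*(-5) - 6*(-1)*18 = -10 + 6*18 = -10 + 108 = 98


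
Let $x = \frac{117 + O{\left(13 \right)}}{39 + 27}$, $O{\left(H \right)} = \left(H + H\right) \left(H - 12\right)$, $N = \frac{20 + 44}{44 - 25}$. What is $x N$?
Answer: $\frac{416}{57} \approx 7.2982$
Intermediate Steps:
$N = \frac{64}{19} \approx 3.3684$
$O{\left(H \right)} = 2 H \left(-12 + H\right)$
$x = \frac{13}{6}$ ($x = \frac{117 + 2 \cdot 13 \left(-12 + 13\right)}{39 + 27} = \frac{117 + 2 \cdot 13 \cdot 1}{66} = \left(117 + 26\right) \frac{1}{66} = 143 \cdot \frac{1}{66} = \frac{13}{6} \approx 2.1667$)
$x N = \frac{13}{6} \cdot \frac{64}{19} = \frac{416}{57}$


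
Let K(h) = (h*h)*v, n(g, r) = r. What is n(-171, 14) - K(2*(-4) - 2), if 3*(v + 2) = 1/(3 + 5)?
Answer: 1259/6 ≈ 209.83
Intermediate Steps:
v = -47/24 (v = -2 + 1/(3*(3 + 5)) = -2 + (1/3)/8 = -2 + (1/3)*(1/8) = -2 + 1/24 = -47/24 ≈ -1.9583)
K(h) = -47*h**2/24 (K(h) = (h*h)*(-47/24) = h**2*(-47/24) = -47*h**2/24)
n(-171, 14) - K(2*(-4) - 2) = 14 - (-47)*(2*(-4) - 2)**2/24 = 14 - (-47)*(-8 - 2)**2/24 = 14 - (-47)*(-10)**2/24 = 14 - (-47)*100/24 = 14 - 1*(-1175/6) = 14 + 1175/6 = 1259/6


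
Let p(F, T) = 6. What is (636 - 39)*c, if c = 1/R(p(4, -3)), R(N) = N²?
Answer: 199/12 ≈ 16.583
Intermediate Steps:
c = 1/36 (c = 1/(6²) = 1/36 ≈ 0.027778)
(636 - 39)*c = (636 - 39)*(1/36) = 597*(1/36) = 199/12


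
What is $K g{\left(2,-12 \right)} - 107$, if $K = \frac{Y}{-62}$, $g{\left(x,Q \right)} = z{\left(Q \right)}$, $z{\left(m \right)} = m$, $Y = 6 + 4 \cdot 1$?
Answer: $- \frac{3257}{31} \approx -105.06$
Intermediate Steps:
$Y = 10$ ($Y = 6 + 4 = 10$)
$g{\left(x,Q \right)} = Q$
$K = - \frac{5}{31}$ ($K = \frac{10}{-62} = 10 \left(- \frac{1}{62}\right) = - \frac{5}{31} \approx -0.16129$)
$K g{\left(2,-12 \right)} - 107 = \left(- \frac{5}{31}\right) \left(-12\right) - 107 = \frac{60}{31} - 107 = - \frac{3257}{31}$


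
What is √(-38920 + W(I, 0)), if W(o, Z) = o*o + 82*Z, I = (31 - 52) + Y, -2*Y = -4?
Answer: I*√38559 ≈ 196.36*I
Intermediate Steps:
Y = 2 (Y = -½*(-4) = 2)
I = -19 (I = (31 - 52) + 2 = -21 + 2 = -19)
W(o, Z) = o² + 82*Z
√(-38920 + W(I, 0)) = √(-38920 + ((-19)² + 82*0)) = √(-38920 + (361 + 0)) = √(-38920 + 361) = √(-38559) = I*√38559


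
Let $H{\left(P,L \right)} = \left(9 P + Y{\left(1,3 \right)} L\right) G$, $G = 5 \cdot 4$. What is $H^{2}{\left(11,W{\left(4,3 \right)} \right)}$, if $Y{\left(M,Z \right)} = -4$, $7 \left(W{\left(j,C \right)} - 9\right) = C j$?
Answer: $\frac{61779600}{49} \approx 1.2608 \cdot 10^{6}$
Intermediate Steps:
$W{\left(j,C \right)} = 9 + \frac{C j}{7}$
$G = 20$
$H{\left(P,L \right)} = - 80 L + 180 P$ ($H{\left(P,L \right)} = \left(9 P - 4 L\right) 20 = \left(- 4 L + 9 P\right) 20 = - 80 L + 180 P$)
$H^{2}{\left(11,W{\left(4,3 \right)} \right)} = \left(- 80 \left(9 + \frac{1}{7} \cdot 3 \cdot 4\right) + 180 \cdot 11\right)^{2} = \left(- 80 \left(9 + \frac{12}{7}\right) + 1980\right)^{2} = \left(\left(-80\right) \frac{75}{7} + 1980\right)^{2} = \left(- \frac{6000}{7} + 1980\right)^{2} = \left(\frac{7860}{7}\right)^{2} = \frac{61779600}{49}$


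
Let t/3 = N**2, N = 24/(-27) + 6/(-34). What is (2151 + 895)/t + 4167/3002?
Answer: 71462062899/79760138 ≈ 895.96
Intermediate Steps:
N = -163/153 (N = 24*(-1/27) + 6*(-1/34) = -8/9 - 3/17 = -163/153 ≈ -1.0654)
t = 26569/7803 (t = 3*(-163/153)**2 = 3*(26569/23409) = 26569/7803 ≈ 3.4050)
(2151 + 895)/t + 4167/3002 = (2151 + 895)/(26569/7803) + 4167/3002 = 3046*(7803/26569) + 4167*(1/3002) = 23767938/26569 + 4167/3002 = 71462062899/79760138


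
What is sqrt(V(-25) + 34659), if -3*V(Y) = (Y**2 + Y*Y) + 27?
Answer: 10*sqrt(3081)/3 ≈ 185.02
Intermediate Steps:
V(Y) = -9 - 2*Y**2/3 (V(Y) = -((Y**2 + Y*Y) + 27)/3 = -((Y**2 + Y**2) + 27)/3 = -(2*Y**2 + 27)/3 = -(27 + 2*Y**2)/3 = -9 - 2*Y**2/3)
sqrt(V(-25) + 34659) = sqrt((-9 - 2/3*(-25)**2) + 34659) = sqrt((-9 - 2/3*625) + 34659) = sqrt((-9 - 1250/3) + 34659) = sqrt(-1277/3 + 34659) = sqrt(102700/3) = 10*sqrt(3081)/3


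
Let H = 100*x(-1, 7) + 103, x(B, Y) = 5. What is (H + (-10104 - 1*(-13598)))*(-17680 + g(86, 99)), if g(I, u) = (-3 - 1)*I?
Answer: -73844328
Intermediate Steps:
g(I, u) = -4*I
H = 603 (H = 100*5 + 103 = 500 + 103 = 603)
(H + (-10104 - 1*(-13598)))*(-17680 + g(86, 99)) = (603 + (-10104 - 1*(-13598)))*(-17680 - 4*86) = (603 + (-10104 + 13598))*(-17680 - 344) = (603 + 3494)*(-18024) = 4097*(-18024) = -73844328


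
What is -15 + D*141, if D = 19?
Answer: 2664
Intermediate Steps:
-15 + D*141 = -15 + 19*141 = -15 + 2679 = 2664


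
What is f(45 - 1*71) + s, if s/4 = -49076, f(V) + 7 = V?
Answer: -196337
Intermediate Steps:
f(V) = -7 + V
s = -196304 (s = 4*(-49076) = -196304)
f(45 - 1*71) + s = (-7 + (45 - 1*71)) - 196304 = (-7 + (45 - 71)) - 196304 = (-7 - 26) - 196304 = -33 - 196304 = -196337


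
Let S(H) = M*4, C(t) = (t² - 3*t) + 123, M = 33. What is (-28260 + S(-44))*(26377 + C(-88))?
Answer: -970641024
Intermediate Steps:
C(t) = 123 + t² - 3*t
S(H) = 132 (S(H) = 33*4 = 132)
(-28260 + S(-44))*(26377 + C(-88)) = (-28260 + 132)*(26377 + (123 + (-88)² - 3*(-88))) = -28128*(26377 + (123 + 7744 + 264)) = -28128*(26377 + 8131) = -28128*34508 = -970641024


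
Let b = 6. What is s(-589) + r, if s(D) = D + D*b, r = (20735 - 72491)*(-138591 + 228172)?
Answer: -4636358359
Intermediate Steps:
r = -4636354236 (r = -51756*89581 = -4636354236)
s(D) = 7*D (s(D) = D + D*6 = D + 6*D = 7*D)
s(-589) + r = 7*(-589) - 4636354236 = -4123 - 4636354236 = -4636358359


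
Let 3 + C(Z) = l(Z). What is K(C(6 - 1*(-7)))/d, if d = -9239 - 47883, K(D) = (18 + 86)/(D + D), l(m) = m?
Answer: -1/10985 ≈ -9.1033e-5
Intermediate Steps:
C(Z) = -3 + Z
K(D) = 52/D (K(D) = 104/((2*D)) = 104*(1/(2*D)) = 52/D)
d = -57122
K(C(6 - 1*(-7)))/d = (52/(-3 + (6 - 1*(-7))))/(-57122) = (52/(-3 + (6 + 7)))*(-1/57122) = (52/(-3 + 13))*(-1/57122) = (52/10)*(-1/57122) = (52*(⅒))*(-1/57122) = (26/5)*(-1/57122) = -1/10985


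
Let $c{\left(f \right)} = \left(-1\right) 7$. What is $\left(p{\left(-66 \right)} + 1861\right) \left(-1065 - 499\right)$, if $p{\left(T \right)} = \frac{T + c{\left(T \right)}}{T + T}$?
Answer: $- \frac{96078475}{33} \approx -2.9115 \cdot 10^{6}$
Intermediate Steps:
$c{\left(f \right)} = -7$
$p{\left(T \right)} = \frac{-7 + T}{2 T}$ ($p{\left(T \right)} = \frac{T - 7}{T + T} = \frac{-7 + T}{2 T}$)
$\left(p{\left(-66 \right)} + 1861\right) \left(-1065 - 499\right) = \left(\frac{-7 - 66}{2 \left(-66\right)} + 1861\right) \left(-1065 - 499\right) = \left(\frac{1}{2} \left(- \frac{1}{66}\right) \left(-73\right) + 1861\right) \left(-1564\right) = \left(\frac{73}{132} + 1861\right) \left(-1564\right) = \frac{245725}{132} \left(-1564\right) = - \frac{96078475}{33}$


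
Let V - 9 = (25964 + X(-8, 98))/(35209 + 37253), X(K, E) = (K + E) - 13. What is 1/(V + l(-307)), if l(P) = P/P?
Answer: 72462/750661 ≈ 0.096531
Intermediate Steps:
X(K, E) = -13 + E + K (X(K, E) = (E + K) - 13 = -13 + E + K)
l(P) = 1
V = 678199/72462 (V = 9 + (25964 + (-13 + 98 - 8))/(35209 + 37253) = 9 + (25964 + 77)/72462 = 9 + 26041*(1/72462) = 9 + 26041/72462 = 678199/72462 ≈ 9.3594)
1/(V + l(-307)) = 1/(678199/72462 + 1) = 1/(750661/72462) = 72462/750661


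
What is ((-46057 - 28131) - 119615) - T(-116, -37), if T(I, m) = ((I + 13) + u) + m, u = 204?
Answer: -193867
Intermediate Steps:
T(I, m) = 217 + I + m (T(I, m) = ((I + 13) + 204) + m = ((13 + I) + 204) + m = (217 + I) + m = 217 + I + m)
((-46057 - 28131) - 119615) - T(-116, -37) = ((-46057 - 28131) - 119615) - (217 - 116 - 37) = (-74188 - 119615) - 1*64 = -193803 - 64 = -193867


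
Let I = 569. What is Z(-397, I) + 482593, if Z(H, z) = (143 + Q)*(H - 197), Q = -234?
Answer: 536647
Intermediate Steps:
Z(H, z) = 17927 - 91*H (Z(H, z) = (143 - 234)*(H - 197) = -91*(-197 + H) = 17927 - 91*H)
Z(-397, I) + 482593 = (17927 - 91*(-397)) + 482593 = (17927 + 36127) + 482593 = 54054 + 482593 = 536647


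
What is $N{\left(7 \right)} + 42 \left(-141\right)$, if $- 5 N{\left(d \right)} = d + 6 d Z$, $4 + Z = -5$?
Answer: $- \frac{29239}{5} \approx -5847.8$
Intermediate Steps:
$Z = -9$ ($Z = -4 - 5 = -9$)
$N{\left(d \right)} = \frac{53 d}{5}$ ($N{\left(d \right)} = - \frac{d + 6 d \left(-9\right)}{5} = - \frac{d - 54 d}{5} = - \frac{\left(-53\right) d}{5} = \frac{53 d}{5}$)
$N{\left(7 \right)} + 42 \left(-141\right) = \frac{53}{5} \cdot 7 + 42 \left(-141\right) = \frac{371}{5} - 5922 = - \frac{29239}{5}$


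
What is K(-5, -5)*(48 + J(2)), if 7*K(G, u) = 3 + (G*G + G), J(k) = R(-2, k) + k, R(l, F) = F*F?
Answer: 1242/7 ≈ 177.43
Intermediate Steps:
R(l, F) = F²
J(k) = k + k² (J(k) = k² + k = k + k²)
K(G, u) = 3/7 + G/7 + G²/7 (K(G, u) = (3 + (G*G + G))/7 = (3 + (G² + G))/7 = (3 + (G + G²))/7 = (3 + G + G²)/7 = 3/7 + G/7 + G²/7)
K(-5, -5)*(48 + J(2)) = (3/7 + (⅐)*(-5) + (⅐)*(-5)²)*(48 + 2*(1 + 2)) = (3/7 - 5/7 + (⅐)*25)*(48 + 2*3) = (3/7 - 5/7 + 25/7)*(48 + 6) = (23/7)*54 = 1242/7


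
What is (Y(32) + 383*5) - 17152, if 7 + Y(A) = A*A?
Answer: -14220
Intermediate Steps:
Y(A) = -7 + A² (Y(A) = -7 + A*A = -7 + A²)
(Y(32) + 383*5) - 17152 = ((-7 + 32²) + 383*5) - 17152 = ((-7 + 1024) + 1915) - 17152 = (1017 + 1915) - 17152 = 2932 - 17152 = -14220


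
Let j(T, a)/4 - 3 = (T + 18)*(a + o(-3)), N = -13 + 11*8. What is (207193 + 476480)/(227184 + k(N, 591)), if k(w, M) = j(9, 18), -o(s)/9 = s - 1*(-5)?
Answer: 227891/75732 ≈ 3.0092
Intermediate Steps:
N = 75 (N = -13 + 88 = 75)
o(s) = -45 - 9*s (o(s) = -9*(s - 1*(-5)) = -9*(s + 5) = -9*(5 + s) = -45 - 9*s)
j(T, a) = 12 + 4*(-18 + a)*(18 + T) (j(T, a) = 12 + 4*((T + 18)*(a + (-45 - 9*(-3)))) = 12 + 4*((18 + T)*(a + (-45 + 27))) = 12 + 4*((18 + T)*(a - 18)) = 12 + 4*((18 + T)*(-18 + a)) = 12 + 4*((-18 + a)*(18 + T)) = 12 + 4*(-18 + a)*(18 + T))
k(w, M) = 12 (k(w, M) = -1284 - 72*9 + 72*18 + 4*9*18 = -1284 - 648 + 1296 + 648 = 12)
(207193 + 476480)/(227184 + k(N, 591)) = (207193 + 476480)/(227184 + 12) = 683673/227196 = 683673*(1/227196) = 227891/75732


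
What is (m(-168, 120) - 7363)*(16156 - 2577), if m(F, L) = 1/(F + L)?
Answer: -4799158075/48 ≈ -9.9982e+7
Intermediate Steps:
(m(-168, 120) - 7363)*(16156 - 2577) = (1/(-168 + 120) - 7363)*(16156 - 2577) = (1/(-48) - 7363)*13579 = (-1/48 - 7363)*13579 = -353425/48*13579 = -4799158075/48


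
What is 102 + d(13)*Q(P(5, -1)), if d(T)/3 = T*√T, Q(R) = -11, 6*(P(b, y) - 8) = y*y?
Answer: 102 - 429*√13 ≈ -1444.8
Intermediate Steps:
P(b, y) = 8 + y²/6 (P(b, y) = 8 + (y*y)/6 = 8 + y²/6)
d(T) = 3*T^(3/2) (d(T) = 3*(T*√T) = 3*T^(3/2))
102 + d(13)*Q(P(5, -1)) = 102 + (3*13^(3/2))*(-11) = 102 + (3*(13*√13))*(-11) = 102 + (39*√13)*(-11) = 102 - 429*√13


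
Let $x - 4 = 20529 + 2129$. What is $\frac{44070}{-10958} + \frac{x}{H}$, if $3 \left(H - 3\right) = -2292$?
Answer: $- \frac{140933733}{4169519} \approx -33.801$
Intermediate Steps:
$x = 22662$ ($x = 4 + \left(20529 + 2129\right) = 4 + 22658 = 22662$)
$H = -761$ ($H = 3 + \frac{1}{3} \left(-2292\right) = 3 - 764 = -761$)
$\frac{44070}{-10958} + \frac{x}{H} = \frac{44070}{-10958} + \frac{22662}{-761} = 44070 \left(- \frac{1}{10958}\right) + 22662 \left(- \frac{1}{761}\right) = - \frac{22035}{5479} - \frac{22662}{761} = - \frac{140933733}{4169519}$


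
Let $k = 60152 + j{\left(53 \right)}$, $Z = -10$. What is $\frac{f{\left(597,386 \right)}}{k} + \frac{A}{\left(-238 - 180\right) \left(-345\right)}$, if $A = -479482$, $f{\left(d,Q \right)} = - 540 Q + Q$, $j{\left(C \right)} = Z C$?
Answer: $- \frac{85659566}{12570305} \approx -6.8144$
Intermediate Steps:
$j{\left(C \right)} = - 10 C$
$f{\left(d,Q \right)} = - 539 Q$
$k = 59622$ ($k = 60152 - 530 = 59622$)
$\frac{f{\left(597,386 \right)}}{k} + \frac{A}{\left(-238 - 180\right) \left(-345\right)} = \frac{\left(-539\right) 386}{59622} - \frac{479482}{\left(-238 - 180\right) \left(-345\right)} = \left(-208054\right) \frac{1}{59622} - \frac{479482}{\left(-418\right) \left(-345\right)} = - \frac{104027}{29811} - \frac{479482}{144210} = - \frac{104027}{29811} - \frac{239741}{72105} = - \frac{85659566}{12570305}$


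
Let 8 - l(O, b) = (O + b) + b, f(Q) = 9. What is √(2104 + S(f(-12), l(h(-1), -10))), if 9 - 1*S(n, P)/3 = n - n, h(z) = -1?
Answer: √2131 ≈ 46.163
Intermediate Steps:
l(O, b) = 8 - O - 2*b (l(O, b) = 8 - ((O + b) + b) = 8 - (O + 2*b) = 8 + (-O - 2*b) = 8 - O - 2*b)
S(n, P) = 27 (S(n, P) = 27 - 3*(n - n) = 27 - 3*0 = 27 + 0 = 27)
√(2104 + S(f(-12), l(h(-1), -10))) = √(2104 + 27) = √2131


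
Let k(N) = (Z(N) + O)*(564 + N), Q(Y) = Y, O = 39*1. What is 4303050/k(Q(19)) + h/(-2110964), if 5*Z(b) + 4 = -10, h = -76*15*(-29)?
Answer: 11353607402655/55688813543 ≈ 203.88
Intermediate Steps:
O = 39
h = 33060 (h = -1140*(-29) = 33060)
Z(b) = -14/5 (Z(b) = -⅘ + (⅕)*(-10) = -⅘ - 2 = -14/5)
k(N) = 102084/5 + 181*N/5 (k(N) = (-14/5 + 39)*(564 + N) = 181*(564 + N)/5 = 102084/5 + 181*N/5)
4303050/k(Q(19)) + h/(-2110964) = 4303050/(102084/5 + (181/5)*19) + 33060/(-2110964) = 4303050/(102084/5 + 3439/5) + 33060*(-1/2110964) = 4303050/(105523/5) - 8265/527741 = 4303050*(5/105523) - 8265/527741 = 21515250/105523 - 8265/527741 = 11353607402655/55688813543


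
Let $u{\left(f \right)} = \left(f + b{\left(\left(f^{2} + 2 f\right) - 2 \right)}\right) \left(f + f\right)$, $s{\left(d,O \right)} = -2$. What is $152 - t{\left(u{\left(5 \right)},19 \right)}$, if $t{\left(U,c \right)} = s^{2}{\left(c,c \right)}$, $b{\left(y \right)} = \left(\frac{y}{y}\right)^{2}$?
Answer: $148$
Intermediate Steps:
$b{\left(y \right)} = 1$ ($b{\left(y \right)} = 1^{2} = 1$)
$u{\left(f \right)} = 2 f \left(1 + f\right)$ ($u{\left(f \right)} = \left(f + 1\right) \left(f + f\right) = \left(1 + f\right) 2 f = 2 f \left(1 + f\right)$)
$t{\left(U,c \right)} = 4$ ($t{\left(U,c \right)} = \left(-2\right)^{2} = 4$)
$152 - t{\left(u{\left(5 \right)},19 \right)} = 152 - 4 = 148$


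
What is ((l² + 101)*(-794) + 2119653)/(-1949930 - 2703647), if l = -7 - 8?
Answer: -1860809/4653577 ≈ -0.39987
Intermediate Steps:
l = -15
((l² + 101)*(-794) + 2119653)/(-1949930 - 2703647) = (((-15)² + 101)*(-794) + 2119653)/(-1949930 - 2703647) = ((225 + 101)*(-794) + 2119653)/(-4653577) = (326*(-794) + 2119653)*(-1/4653577) = (-258844 + 2119653)*(-1/4653577) = 1860809*(-1/4653577) = -1860809/4653577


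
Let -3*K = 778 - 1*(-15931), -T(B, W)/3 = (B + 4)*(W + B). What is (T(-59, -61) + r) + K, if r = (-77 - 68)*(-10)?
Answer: -71759/3 ≈ -23920.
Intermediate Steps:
r = 1450 (r = -145*(-10) = 1450)
T(B, W) = -3*(4 + B)*(B + W) (T(B, W) = -3*(B + 4)*(W + B) = -3*(4 + B)*(B + W))
K = -16709/3 (K = -(778 - 1*(-15931))/3 = -(778 + 15931)/3 = -⅓*16709 = -16709/3 ≈ -5569.7)
(T(-59, -61) + r) + K = ((-12*(-59) - 12*(-61) - 3*(-59)² - 3*(-59)*(-61)) + 1450) - 16709/3 = ((708 + 732 - 3*3481 - 10797) + 1450) - 16709/3 = ((708 + 732 - 10443 - 10797) + 1450) - 16709/3 = (-19800 + 1450) - 16709/3 = -18350 - 16709/3 = -71759/3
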